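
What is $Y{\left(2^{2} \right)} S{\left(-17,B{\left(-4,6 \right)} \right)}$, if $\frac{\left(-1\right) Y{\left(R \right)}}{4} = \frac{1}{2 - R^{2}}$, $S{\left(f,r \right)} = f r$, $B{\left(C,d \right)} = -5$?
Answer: $\frac{170}{7} \approx 24.286$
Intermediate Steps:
$Y{\left(R \right)} = - \frac{4}{2 - R^{2}}$
$Y{\left(2^{2} \right)} S{\left(-17,B{\left(-4,6 \right)} \right)} = \frac{4}{-2 + \left(2^{2}\right)^{2}} \left(\left(-17\right) \left(-5\right)\right) = \frac{4}{-2 + 4^{2}} \cdot 85 = \frac{4}{-2 + 16} \cdot 85 = \frac{4}{14} \cdot 85 = 4 \cdot \frac{1}{14} \cdot 85 = \frac{2}{7} \cdot 85 = \frac{170}{7}$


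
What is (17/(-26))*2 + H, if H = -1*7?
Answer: -108/13 ≈ -8.3077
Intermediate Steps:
H = -7
(17/(-26))*2 + H = (17/(-26))*2 - 7 = (17*(-1/26))*2 - 7 = -17/26*2 - 7 = -17/13 - 7 = -108/13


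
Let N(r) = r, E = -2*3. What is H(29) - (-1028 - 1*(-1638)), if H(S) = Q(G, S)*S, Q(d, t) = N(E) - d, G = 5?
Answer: -929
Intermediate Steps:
E = -6
Q(d, t) = -6 - d
H(S) = -11*S (H(S) = (-6 - 1*5)*S = (-6 - 5)*S = -11*S)
H(29) - (-1028 - 1*(-1638)) = -11*29 - (-1028 - 1*(-1638)) = -319 - (-1028 + 1638) = -319 - 1*610 = -319 - 610 = -929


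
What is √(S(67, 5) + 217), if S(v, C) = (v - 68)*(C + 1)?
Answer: √211 ≈ 14.526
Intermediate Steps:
S(v, C) = (1 + C)*(-68 + v) (S(v, C) = (-68 + v)*(1 + C) = (1 + C)*(-68 + v))
√(S(67, 5) + 217) = √((-68 + 67 - 68*5 + 5*67) + 217) = √((-68 + 67 - 340 + 335) + 217) = √(-6 + 217) = √211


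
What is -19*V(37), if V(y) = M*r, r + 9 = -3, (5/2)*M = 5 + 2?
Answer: 3192/5 ≈ 638.40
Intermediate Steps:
M = 14/5 (M = 2*(5 + 2)/5 = (⅖)*7 = 14/5 ≈ 2.8000)
r = -12 (r = -9 - 3 = -12)
V(y) = -168/5 (V(y) = (14/5)*(-12) = -168/5)
-19*V(37) = -19*(-168/5) = 3192/5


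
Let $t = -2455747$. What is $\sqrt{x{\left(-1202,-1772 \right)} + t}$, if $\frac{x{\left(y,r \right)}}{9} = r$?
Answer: $i \sqrt{2471695} \approx 1572.2 i$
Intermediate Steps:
$x{\left(y,r \right)} = 9 r$
$\sqrt{x{\left(-1202,-1772 \right)} + t} = \sqrt{9 \left(-1772\right) - 2455747} = \sqrt{-15948 - 2455747} = \sqrt{-2471695} = i \sqrt{2471695}$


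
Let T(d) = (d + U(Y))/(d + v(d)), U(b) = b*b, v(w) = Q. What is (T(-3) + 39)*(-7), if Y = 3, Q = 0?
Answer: -259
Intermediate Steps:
v(w) = 0
U(b) = b²
T(d) = (9 + d)/d (T(d) = (d + 3²)/(d + 0) = (d + 9)/d = (9 + d)/d)
(T(-3) + 39)*(-7) = ((9 - 3)/(-3) + 39)*(-7) = (-⅓*6 + 39)*(-7) = (-2 + 39)*(-7) = 37*(-7) = -259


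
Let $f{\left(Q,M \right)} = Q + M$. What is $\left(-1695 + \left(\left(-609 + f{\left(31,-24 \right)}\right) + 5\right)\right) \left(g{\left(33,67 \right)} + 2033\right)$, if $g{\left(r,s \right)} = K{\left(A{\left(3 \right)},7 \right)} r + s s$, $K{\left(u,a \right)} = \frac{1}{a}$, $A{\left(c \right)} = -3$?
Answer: $- \frac{104714604}{7} \approx -1.4959 \cdot 10^{7}$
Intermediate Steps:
$f{\left(Q,M \right)} = M + Q$
$g{\left(r,s \right)} = s^{2} + \frac{r}{7}$ ($g{\left(r,s \right)} = \frac{r}{7} + s s = \frac{r}{7} + s^{2} = s^{2} + \frac{r}{7}$)
$\left(-1695 + \left(\left(-609 + f{\left(31,-24 \right)}\right) + 5\right)\right) \left(g{\left(33,67 \right)} + 2033\right) = \left(-1695 + \left(\left(-609 + \left(-24 + 31\right)\right) + 5\right)\right) \left(\left(67^{2} + \frac{1}{7} \cdot 33\right) + 2033\right) = \left(-1695 + \left(\left(-609 + 7\right) + 5\right)\right) \left(\left(4489 + \frac{33}{7}\right) + 2033\right) = \left(-1695 + \left(-602 + 5\right)\right) \left(\frac{31456}{7} + 2033\right) = \left(-1695 - 597\right) \frac{45687}{7} = \left(-2292\right) \frac{45687}{7} = - \frac{104714604}{7}$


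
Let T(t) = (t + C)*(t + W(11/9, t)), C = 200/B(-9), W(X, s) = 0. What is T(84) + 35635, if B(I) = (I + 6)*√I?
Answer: 42691 + 5600*I/3 ≈ 42691.0 + 1866.7*I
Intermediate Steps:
B(I) = √I*(6 + I) (B(I) = (6 + I)*√I = √I*(6 + I))
C = 200*I/9 (C = 200/((√(-9)*(6 - 9))) = 200/(((3*I)*(-3))) = 200/((-9*I)) = 200*(I/9) = 200*I/9 ≈ 22.222*I)
T(t) = t*(t + 200*I/9) (T(t) = (t + 200*I/9)*(t + 0) = (t + 200*I/9)*t = t*(t + 200*I/9))
T(84) + 35635 = (⅑)*84*(9*84 + 200*I) + 35635 = (⅑)*84*(756 + 200*I) + 35635 = (7056 + 5600*I/3) + 35635 = 42691 + 5600*I/3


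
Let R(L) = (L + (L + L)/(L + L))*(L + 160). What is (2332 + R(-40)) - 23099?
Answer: -25447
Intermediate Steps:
R(L) = (1 + L)*(160 + L) (R(L) = (L + (2*L)/((2*L)))*(160 + L) = (L + (2*L)*(1/(2*L)))*(160 + L) = (L + 1)*(160 + L) = (1 + L)*(160 + L))
(2332 + R(-40)) - 23099 = (2332 + (160 + (-40)**2 + 161*(-40))) - 23099 = (2332 + (160 + 1600 - 6440)) - 23099 = (2332 - 4680) - 23099 = -2348 - 23099 = -25447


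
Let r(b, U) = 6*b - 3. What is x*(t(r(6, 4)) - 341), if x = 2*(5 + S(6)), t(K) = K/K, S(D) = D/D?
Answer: -4080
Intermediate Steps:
S(D) = 1
r(b, U) = -3 + 6*b
t(K) = 1
x = 12 (x = 2*(5 + 1) = 2*6 = 12)
x*(t(r(6, 4)) - 341) = 12*(1 - 341) = 12*(-340) = -4080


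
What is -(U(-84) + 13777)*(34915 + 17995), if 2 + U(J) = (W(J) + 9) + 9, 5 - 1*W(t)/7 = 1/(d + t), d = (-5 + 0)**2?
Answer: -43167099690/59 ≈ -7.3165e+8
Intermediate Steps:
d = 25 (d = (-5)**2 = 25)
W(t) = 35 - 7/(25 + t)
U(J) = 16 + 7*(124 + 5*J)/(25 + J) (U(J) = -2 + ((7*(124 + 5*J)/(25 + J) + 9) + 9) = -2 + ((9 + 7*(124 + 5*J)/(25 + J)) + 9) = -2 + (18 + 7*(124 + 5*J)/(25 + J)) = 16 + 7*(124 + 5*J)/(25 + J))
-(U(-84) + 13777)*(34915 + 17995) = -((1268 + 51*(-84))/(25 - 84) + 13777)*(34915 + 17995) = -((1268 - 4284)/(-59) + 13777)*52910 = -(-1/59*(-3016) + 13777)*52910 = -(3016/59 + 13777)*52910 = -815859*52910/59 = -1*43167099690/59 = -43167099690/59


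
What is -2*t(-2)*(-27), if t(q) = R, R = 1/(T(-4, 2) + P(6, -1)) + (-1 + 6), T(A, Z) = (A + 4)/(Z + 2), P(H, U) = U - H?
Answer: 1836/7 ≈ 262.29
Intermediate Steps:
T(A, Z) = (4 + A)/(2 + Z)
R = 34/7 (R = 1/((4 - 4)/(2 + 2) + (-1 - 1*6)) + (-1 + 6) = 1/(0/4 + (-1 - 6)) + 5 = 1/((¼)*0 - 7) + 5 = 1/(0 - 7) + 5 = 1/(-7) + 5 = -⅐ + 5 = 34/7 ≈ 4.8571)
t(q) = 34/7
-2*t(-2)*(-27) = -2*34/7*(-27) = -68/7*(-27) = 1836/7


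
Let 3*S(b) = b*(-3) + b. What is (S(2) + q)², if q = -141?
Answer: 182329/9 ≈ 20259.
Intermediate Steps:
S(b) = -2*b/3 (S(b) = (b*(-3) + b)/3 = (-3*b + b)/3 = (-2*b)/3 = -2*b/3)
(S(2) + q)² = (-⅔*2 - 141)² = (-4/3 - 141)² = (-427/3)² = 182329/9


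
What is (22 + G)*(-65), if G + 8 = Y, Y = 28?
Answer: -2730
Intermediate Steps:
G = 20 (G = -8 + 28 = 20)
(22 + G)*(-65) = (22 + 20)*(-65) = 42*(-65) = -2730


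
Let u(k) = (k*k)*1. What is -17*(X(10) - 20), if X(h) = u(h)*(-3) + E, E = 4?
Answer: 5372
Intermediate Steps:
u(k) = k**2 (u(k) = k**2*1 = k**2)
X(h) = 4 - 3*h**2 (X(h) = h**2*(-3) + 4 = -3*h**2 + 4 = 4 - 3*h**2)
-17*(X(10) - 20) = -17*((4 - 3*10**2) - 20) = -17*((4 - 3*100) - 20) = -17*((4 - 300) - 20) = -17*(-296 - 20) = -17*(-316) = 5372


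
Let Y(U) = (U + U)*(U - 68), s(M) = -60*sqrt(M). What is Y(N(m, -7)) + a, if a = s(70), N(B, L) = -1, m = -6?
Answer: 138 - 60*sqrt(70) ≈ -364.00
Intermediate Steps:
a = -60*sqrt(70) ≈ -502.00
Y(U) = 2*U*(-68 + U) (Y(U) = (2*U)*(-68 + U) = 2*U*(-68 + U))
Y(N(m, -7)) + a = 2*(-1)*(-68 - 1) - 60*sqrt(70) = 2*(-1)*(-69) - 60*sqrt(70) = 138 - 60*sqrt(70)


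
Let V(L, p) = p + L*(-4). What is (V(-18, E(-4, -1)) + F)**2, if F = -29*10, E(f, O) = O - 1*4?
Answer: 49729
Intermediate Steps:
E(f, O) = -4 + O (E(f, O) = O - 4 = -4 + O)
V(L, p) = p - 4*L
F = -290
(V(-18, E(-4, -1)) + F)**2 = (((-4 - 1) - 4*(-18)) - 290)**2 = ((-5 + 72) - 290)**2 = (67 - 290)**2 = (-223)**2 = 49729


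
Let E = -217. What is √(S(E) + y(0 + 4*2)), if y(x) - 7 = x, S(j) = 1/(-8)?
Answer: √238/4 ≈ 3.8568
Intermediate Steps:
S(j) = -⅛
y(x) = 7 + x
√(S(E) + y(0 + 4*2)) = √(-⅛ + (7 + (0 + 4*2))) = √(-⅛ + (7 + (0 + 8))) = √(-⅛ + (7 + 8)) = √(-⅛ + 15) = √(119/8) = √238/4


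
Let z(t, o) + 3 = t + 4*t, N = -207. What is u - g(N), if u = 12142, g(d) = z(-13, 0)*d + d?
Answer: -1727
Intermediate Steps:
z(t, o) = -3 + 5*t (z(t, o) = -3 + (t + 4*t) = -3 + 5*t)
g(d) = -67*d (g(d) = (-3 + 5*(-13))*d + d = (-3 - 65)*d + d = -68*d + d = -67*d)
u - g(N) = 12142 - (-67)*(-207) = 12142 - 1*13869 = 12142 - 13869 = -1727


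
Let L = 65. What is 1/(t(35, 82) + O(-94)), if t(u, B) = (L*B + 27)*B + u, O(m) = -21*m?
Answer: 1/441283 ≈ 2.2661e-6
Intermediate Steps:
t(u, B) = u + B*(27 + 65*B) (t(u, B) = (65*B + 27)*B + u = (27 + 65*B)*B + u = B*(27 + 65*B) + u = u + B*(27 + 65*B))
1/(t(35, 82) + O(-94)) = 1/((35 + 27*82 + 65*82²) - 21*(-94)) = 1/((35 + 2214 + 65*6724) + 1974) = 1/((35 + 2214 + 437060) + 1974) = 1/(439309 + 1974) = 1/441283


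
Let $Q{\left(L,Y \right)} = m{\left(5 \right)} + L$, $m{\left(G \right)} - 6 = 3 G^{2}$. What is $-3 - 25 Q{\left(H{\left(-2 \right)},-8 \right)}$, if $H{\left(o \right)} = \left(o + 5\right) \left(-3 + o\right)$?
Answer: $-1653$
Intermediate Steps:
$H{\left(o \right)} = \left(-3 + o\right) \left(5 + o\right)$ ($H{\left(o \right)} = \left(5 + o\right) \left(-3 + o\right) = \left(-3 + o\right) \left(5 + o\right)$)
$m{\left(G \right)} = 6 + 3 G^{2}$
$Q{\left(L,Y \right)} = 81 + L$ ($Q{\left(L,Y \right)} = \left(6 + 3 \cdot 5^{2}\right) + L = \left(6 + 3 \cdot 25\right) + L = \left(6 + 75\right) + L = 81 + L$)
$-3 - 25 Q{\left(H{\left(-2 \right)},-8 \right)} = -3 - 25 \left(81 + \left(-15 + \left(-2\right)^{2} + 2 \left(-2\right)\right)\right) = -3 - 25 \left(81 - 15\right) = -3 - 1650 = -1653$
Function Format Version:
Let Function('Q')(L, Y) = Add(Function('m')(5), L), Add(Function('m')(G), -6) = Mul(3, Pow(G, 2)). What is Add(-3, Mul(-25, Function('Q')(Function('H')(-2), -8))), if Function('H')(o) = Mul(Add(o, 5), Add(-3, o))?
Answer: -1653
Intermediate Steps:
Function('H')(o) = Mul(Add(-3, o), Add(5, o)) (Function('H')(o) = Mul(Add(5, o), Add(-3, o)) = Mul(Add(-3, o), Add(5, o)))
Function('m')(G) = Add(6, Mul(3, Pow(G, 2)))
Function('Q')(L, Y) = Add(81, L) (Function('Q')(L, Y) = Add(Add(6, Mul(3, Pow(5, 2))), L) = Add(Add(6, Mul(3, 25)), L) = Add(Add(6, 75), L) = Add(81, L))
Add(-3, Mul(-25, Function('Q')(Function('H')(-2), -8))) = Add(-3, Mul(-25, Add(81, Add(-15, Pow(-2, 2), Mul(2, -2))))) = Add(-3, Mul(-25, Add(81, Add(-15, 4, -4)))) = Add(-3, Mul(-25, Add(81, -15))) = Add(-3, Mul(-25, 66)) = Add(-3, -1650) = -1653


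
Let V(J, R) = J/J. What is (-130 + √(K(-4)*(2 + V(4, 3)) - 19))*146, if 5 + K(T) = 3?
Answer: -18980 + 730*I ≈ -18980.0 + 730.0*I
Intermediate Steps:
V(J, R) = 1
K(T) = -2 (K(T) = -5 + 3 = -2)
(-130 + √(K(-4)*(2 + V(4, 3)) - 19))*146 = (-130 + √(-2*(2 + 1) - 19))*146 = (-130 + √(-2*3 - 19))*146 = (-130 + √(-6 - 19))*146 = (-130 + √(-25))*146 = (-130 + 5*I)*146 = -18980 + 730*I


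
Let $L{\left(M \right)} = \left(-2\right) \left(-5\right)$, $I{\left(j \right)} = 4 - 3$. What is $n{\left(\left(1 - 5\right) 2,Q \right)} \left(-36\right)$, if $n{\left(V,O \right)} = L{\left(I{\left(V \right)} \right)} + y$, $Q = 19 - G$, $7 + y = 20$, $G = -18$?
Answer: $-828$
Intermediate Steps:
$y = 13$ ($y = -7 + 20 = 13$)
$I{\left(j \right)} = 1$
$L{\left(M \right)} = 10$
$Q = 37$ ($Q = 19 - -18 = 19 + 18 = 37$)
$n{\left(V,O \right)} = 23$ ($n{\left(V,O \right)} = 10 + 13 = 23$)
$n{\left(\left(1 - 5\right) 2,Q \right)} \left(-36\right) = 23 \left(-36\right) = -828$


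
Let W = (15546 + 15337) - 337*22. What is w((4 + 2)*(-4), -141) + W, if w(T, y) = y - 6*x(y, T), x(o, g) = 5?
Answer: 23298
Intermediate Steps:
w(T, y) = -30 + y (w(T, y) = y - 6*5 = y - 30 = -30 + y)
W = 23469 (W = 30883 - 7414 = 23469)
w((4 + 2)*(-4), -141) + W = (-30 - 141) + 23469 = -171 + 23469 = 23298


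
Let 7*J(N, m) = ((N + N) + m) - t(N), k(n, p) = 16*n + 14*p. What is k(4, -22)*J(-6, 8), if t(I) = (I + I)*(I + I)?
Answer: 36112/7 ≈ 5158.9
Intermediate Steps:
k(n, p) = 14*p + 16*n
t(I) = 4*I² (t(I) = (2*I)*(2*I) = 4*I²)
J(N, m) = -4*N²/7 + m/7 + 2*N/7 (J(N, m) = (((N + N) + m) - 4*N²)/7 = ((2*N + m) - 4*N²)/7 = ((m + 2*N) - 4*N²)/7 = (m - 4*N² + 2*N)/7 = -4*N²/7 + m/7 + 2*N/7)
k(4, -22)*J(-6, 8) = (14*(-22) + 16*4)*(-4/7*(-6)² + (⅐)*8 + (2/7)*(-6)) = (-308 + 64)*(-4/7*36 + 8/7 - 12/7) = -244*(-144/7 + 8/7 - 12/7) = -244*(-148/7) = 36112/7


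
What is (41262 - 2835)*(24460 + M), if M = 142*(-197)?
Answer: -135032478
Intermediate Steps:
M = -27974
(41262 - 2835)*(24460 + M) = (41262 - 2835)*(24460 - 27974) = 38427*(-3514) = -135032478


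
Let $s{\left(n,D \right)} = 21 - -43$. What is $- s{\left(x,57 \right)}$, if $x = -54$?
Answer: $-64$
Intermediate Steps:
$s{\left(n,D \right)} = 64$ ($s{\left(n,D \right)} = 21 + 43 = 64$)
$- s{\left(x,57 \right)} = \left(-1\right) 64 = -64$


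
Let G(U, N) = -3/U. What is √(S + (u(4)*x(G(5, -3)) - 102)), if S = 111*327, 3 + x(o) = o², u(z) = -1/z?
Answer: 9*√44686/10 ≈ 190.25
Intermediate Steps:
x(o) = -3 + o²
S = 36297
√(S + (u(4)*x(G(5, -3)) - 102)) = √(36297 + ((-1/4)*(-3 + (-3/5)²) - 102)) = √(36297 + ((-1*¼)*(-3 + (-3*⅕)²) - 102)) = √(36297 + (-(-3 + (-⅗)²)/4 - 102)) = √(36297 + (-(-3 + 9/25)/4 - 102)) = √(36297 + (-¼*(-66/25) - 102)) = √(36297 + (33/50 - 102)) = √(36297 - 5067/50) = √(1809783/50) = 9*√44686/10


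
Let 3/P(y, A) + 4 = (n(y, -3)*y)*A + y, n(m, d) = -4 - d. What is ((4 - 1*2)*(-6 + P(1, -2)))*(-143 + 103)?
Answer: 720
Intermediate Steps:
P(y, A) = 3/(-4 + y - A*y) (P(y, A) = 3/(-4 + (((-4 - 1*(-3))*y)*A + y)) = 3/(-4 + (((-4 + 3)*y)*A + y)) = 3/(-4 + ((-y)*A + y)) = 3/(-4 + (-A*y + y)) = 3/(-4 + (y - A*y)) = 3/(-4 + y - A*y))
((4 - 1*2)*(-6 + P(1, -2)))*(-143 + 103) = ((4 - 1*2)*(-6 - 3/(4 - 1*1 - 2*1)))*(-143 + 103) = ((4 - 2)*(-6 - 3/(4 - 1 - 2)))*(-40) = (2*(-6 - 3/1))*(-40) = (2*(-6 - 3*1))*(-40) = (2*(-6 - 3))*(-40) = (2*(-9))*(-40) = -18*(-40) = 720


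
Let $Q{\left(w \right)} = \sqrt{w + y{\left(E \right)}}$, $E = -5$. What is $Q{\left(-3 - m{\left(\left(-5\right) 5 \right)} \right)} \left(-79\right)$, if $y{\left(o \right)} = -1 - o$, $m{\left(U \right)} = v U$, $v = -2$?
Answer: $- 553 i \approx - 553.0 i$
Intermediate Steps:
$m{\left(U \right)} = - 2 U$
$Q{\left(w \right)} = \sqrt{4 + w}$ ($Q{\left(w \right)} = \sqrt{w - -4} = \sqrt{w + \left(-1 + 5\right)} = \sqrt{w + 4} = \sqrt{4 + w}$)
$Q{\left(-3 - m{\left(\left(-5\right) 5 \right)} \right)} \left(-79\right) = \sqrt{4 - \left(3 - 2 \left(\left(-5\right) 5\right)\right)} \left(-79\right) = \sqrt{4 - \left(3 - -50\right)} \left(-79\right) = \sqrt{4 - 53} \left(-79\right) = \sqrt{-49} \left(-79\right) = 7 i \left(-79\right) = - 553 i$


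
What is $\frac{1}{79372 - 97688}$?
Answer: $- \frac{1}{18316} \approx -5.4597 \cdot 10^{-5}$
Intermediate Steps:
$\frac{1}{79372 - 97688} = \frac{1}{-18316} = - \frac{1}{18316}$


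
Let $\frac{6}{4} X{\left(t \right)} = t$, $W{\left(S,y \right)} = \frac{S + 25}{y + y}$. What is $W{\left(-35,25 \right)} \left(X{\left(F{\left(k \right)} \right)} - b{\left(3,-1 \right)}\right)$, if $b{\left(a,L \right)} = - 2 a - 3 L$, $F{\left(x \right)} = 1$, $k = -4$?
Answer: $- \frac{11}{15} \approx -0.73333$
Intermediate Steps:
$W{\left(S,y \right)} = \frac{25 + S}{2 y}$
$b{\left(a,L \right)} = - 3 L - 2 a$
$X{\left(t \right)} = \frac{2 t}{3}$
$W{\left(-35,25 \right)} \left(X{\left(F{\left(k \right)} \right)} - b{\left(3,-1 \right)}\right) = \frac{25 - 35}{2 \cdot 25} \left(\frac{2}{3} \cdot 1 - \left(\left(-3\right) \left(-1\right) - 6\right)\right) = \frac{1}{2} \cdot \frac{1}{25} \left(-10\right) \left(\frac{2}{3} - \left(3 - 6\right)\right) = - \frac{\frac{2}{3} - -3}{5} = - \frac{\frac{2}{3} + 3}{5} = \left(- \frac{1}{5}\right) \frac{11}{3} = - \frac{11}{15}$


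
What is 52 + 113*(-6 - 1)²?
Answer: 5589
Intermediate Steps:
52 + 113*(-6 - 1)² = 52 + 113*(-7)² = 52 + 113*49 = 52 + 5537 = 5589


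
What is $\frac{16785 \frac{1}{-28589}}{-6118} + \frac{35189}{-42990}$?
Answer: $- \frac{1538524625182}{1879818377745} \approx -0.81844$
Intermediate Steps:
$\frac{16785 \frac{1}{-28589}}{-6118} + \frac{35189}{-42990} = 16785 \left(- \frac{1}{28589}\right) \left(- \frac{1}{6118}\right) + 35189 \left(- \frac{1}{42990}\right) = \left(- \frac{16785}{28589}\right) \left(- \frac{1}{6118}\right) - \frac{35189}{42990} = \frac{16785}{174907502} - \frac{35189}{42990} = - \frac{1538524625182}{1879818377745}$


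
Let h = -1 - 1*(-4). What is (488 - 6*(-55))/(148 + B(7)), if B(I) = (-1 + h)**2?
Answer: 409/76 ≈ 5.3816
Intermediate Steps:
h = 3 (h = -1 + 4 = 3)
B(I) = 4 (B(I) = (-1 + 3)**2 = 2**2 = 4)
(488 - 6*(-55))/(148 + B(7)) = (488 - 6*(-55))/(148 + 4) = (488 + 330)/152 = 818*(1/152) = 409/76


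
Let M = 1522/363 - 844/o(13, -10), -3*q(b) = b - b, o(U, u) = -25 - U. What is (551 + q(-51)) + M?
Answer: 3982351/6897 ≈ 577.40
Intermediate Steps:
q(b) = 0 (q(b) = -(b - b)/3 = -1/3*0 = 0)
M = 182104/6897 (M = 1522/363 - 844/(-25 - 1*13) = 1522*(1/363) - 844/(-25 - 13) = 1522/363 - 844/(-38) = 1522/363 - 844*(-1/38) = 1522/363 + 422/19 = 182104/6897 ≈ 26.403)
(551 + q(-51)) + M = (551 + 0) + 182104/6897 = 551 + 182104/6897 = 3982351/6897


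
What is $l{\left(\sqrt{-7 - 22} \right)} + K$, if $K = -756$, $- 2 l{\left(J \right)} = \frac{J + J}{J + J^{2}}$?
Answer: $\frac{- 756 \sqrt{29} + 757 i}{\sqrt{29} - i} \approx -756.03 + 0.17951 i$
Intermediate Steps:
$l{\left(J \right)} = - \frac{J}{J + J^{2}}$ ($l{\left(J \right)} = - \frac{\left(J + J\right) \frac{1}{J + J^{2}}}{2} = - \frac{2 J \frac{1}{J + J^{2}}}{2} = - \frac{J}{J + J^{2}}$)
$l{\left(\sqrt{-7 - 22} \right)} + K = - \frac{1}{1 + \sqrt{-7 - 22}} - 756 = - \frac{1}{1 + \sqrt{-29}} - 756 = - \frac{1}{1 + i \sqrt{29}} - 756 = -756 - \frac{1}{1 + i \sqrt{29}}$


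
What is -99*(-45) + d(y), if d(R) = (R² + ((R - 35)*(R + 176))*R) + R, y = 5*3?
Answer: -52605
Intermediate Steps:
y = 15
d(R) = R + R² + R*(-35 + R)*(176 + R) (d(R) = (R² + ((-35 + R)*(176 + R))*R) + R = (R² + R*(-35 + R)*(176 + R)) + R = R + R² + R*(-35 + R)*(176 + R))
-99*(-45) + d(y) = -99*(-45) + 15*(-6159 + 15² + 142*15) = 4455 + 15*(-6159 + 225 + 2130) = 4455 + 15*(-3804) = 4455 - 57060 = -52605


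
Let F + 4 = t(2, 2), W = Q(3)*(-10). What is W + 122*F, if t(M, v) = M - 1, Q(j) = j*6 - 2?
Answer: -526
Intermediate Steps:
Q(j) = -2 + 6*j (Q(j) = 6*j - 2 = -2 + 6*j)
t(M, v) = -1 + M
W = -160 (W = (-2 + 6*3)*(-10) = (-2 + 18)*(-10) = 16*(-10) = -160)
F = -3 (F = -4 + (-1 + 2) = -4 + 1 = -3)
W + 122*F = -160 + 122*(-3) = -160 - 366 = -526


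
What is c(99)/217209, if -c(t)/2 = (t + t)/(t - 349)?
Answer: 66/9050375 ≈ 7.2925e-6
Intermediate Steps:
c(t) = -4*t/(-349 + t) (c(t) = -2*(t + t)/(t - 349) = -2*2*t/(-349 + t) = -4*t/(-349 + t))
c(99)/217209 = -4*99/(-349 + 99)/217209 = -4*99/(-250)*(1/217209) = -4*99*(-1/250)*(1/217209) = (198/125)*(1/217209) = 66/9050375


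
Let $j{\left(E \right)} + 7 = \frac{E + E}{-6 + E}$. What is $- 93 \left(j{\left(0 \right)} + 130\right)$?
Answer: $-11439$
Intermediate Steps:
$j{\left(E \right)} = -7 + \frac{2 E}{-6 + E}$ ($j{\left(E \right)} = -7 + \frac{E + E}{-6 + E} = -7 + \frac{2 E}{-6 + E}$)
$- 93 \left(j{\left(0 \right)} + 130\right) = - 93 \left(\frac{42 - 0}{-6 + 0} + 130\right) = - 93 \left(\frac{42 + 0}{-6} + 130\right) = - 93 \left(\left(- \frac{1}{6}\right) 42 + 130\right) = - 93 \left(-7 + 130\right) = \left(-93\right) 123 = -11439$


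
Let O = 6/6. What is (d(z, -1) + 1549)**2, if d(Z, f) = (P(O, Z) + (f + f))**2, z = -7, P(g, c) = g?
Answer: 2402500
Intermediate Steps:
O = 1 (O = 6*(1/6) = 1)
d(Z, f) = (1 + 2*f)**2 (d(Z, f) = (1 + (f + f))**2 = (1 + 2*f)**2)
(d(z, -1) + 1549)**2 = ((1 + 2*(-1))**2 + 1549)**2 = ((1 - 2)**2 + 1549)**2 = ((-1)**2 + 1549)**2 = (1 + 1549)**2 = 1550**2 = 2402500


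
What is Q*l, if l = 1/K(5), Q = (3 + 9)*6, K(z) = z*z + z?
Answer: 12/5 ≈ 2.4000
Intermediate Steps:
K(z) = z + z² (K(z) = z² + z = z + z²)
Q = 72 (Q = 12*6 = 72)
l = 1/30 (l = 1/(5*(1 + 5)) = 1/(5*6) = 1/30 ≈ 0.033333)
Q*l = 72*(1/30) = 12/5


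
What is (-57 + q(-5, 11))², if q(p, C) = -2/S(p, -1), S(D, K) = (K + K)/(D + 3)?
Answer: 3481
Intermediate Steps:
S(D, K) = 2*K/(3 + D) (S(D, K) = (2*K)/(3 + D) = 2*K/(3 + D))
q(p, C) = 3 + p (q(p, C) = -(-3 - p) = -2*(-3/2 - p/2) = 3 + p)
(-57 + q(-5, 11))² = (-57 + (3 - 5))² = (-57 - 2)² = (-59)² = 3481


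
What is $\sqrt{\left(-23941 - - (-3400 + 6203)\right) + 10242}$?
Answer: $4 i \sqrt{681} \approx 104.38 i$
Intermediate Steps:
$\sqrt{\left(-23941 - - (-3400 + 6203)\right) + 10242} = \sqrt{\left(-23941 - \left(-1\right) 2803\right) + 10242} = \sqrt{\left(-23941 - -2803\right) + 10242} = \sqrt{\left(-23941 + 2803\right) + 10242} = \sqrt{-21138 + 10242} = \sqrt{-10896} = 4 i \sqrt{681}$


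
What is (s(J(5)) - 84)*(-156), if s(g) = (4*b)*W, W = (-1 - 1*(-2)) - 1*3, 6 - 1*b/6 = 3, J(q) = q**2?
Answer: 35568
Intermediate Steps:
b = 18 (b = 36 - 6*3 = 36 - 18 = 18)
W = -2 (W = (-1 + 2) - 3 = 1 - 3 = -2)
s(g) = -144 (s(g) = (4*18)*(-2) = 72*(-2) = -144)
(s(J(5)) - 84)*(-156) = (-144 - 84)*(-156) = -228*(-156) = 35568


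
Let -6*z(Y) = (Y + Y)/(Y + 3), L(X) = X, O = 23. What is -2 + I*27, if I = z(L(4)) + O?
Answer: 4297/7 ≈ 613.86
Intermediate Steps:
z(Y) = -Y/(3*(3 + Y)) (z(Y) = -(Y + Y)/(6*(Y + 3)) = -2*Y/(6*(3 + Y)) = -Y/(3*(3 + Y)))
I = 479/21 (I = -1*4/(9 + 3*4) + 23 = -1*4/(9 + 12) + 23 = -1*4/21 + 23 = -1*4*1/21 + 23 = -4/21 + 23 = 479/21 ≈ 22.810)
-2 + I*27 = -2 + (479/21)*27 = -2 + 4311/7 = 4297/7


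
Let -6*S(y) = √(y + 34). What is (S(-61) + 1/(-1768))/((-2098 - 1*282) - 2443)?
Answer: 1/8527064 + I*√3/9646 ≈ 1.1727e-7 + 0.00017956*I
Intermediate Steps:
S(y) = -√(34 + y)/6 (S(y) = -√(y + 34)/6 = -√(34 + y)/6)
(S(-61) + 1/(-1768))/((-2098 - 1*282) - 2443) = (-√(34 - 61)/6 + 1/(-1768))/((-2098 - 1*282) - 2443) = (-I*√3/2 - 1/1768)/((-2098 - 282) - 2443) = (-I*√3/2 - 1/1768)/(-2380 - 2443) = (-I*√3/2 - 1/1768)/(-4823) = (-1/1768 - I*√3/2)*(-1/4823) = 1/8527064 + I*√3/9646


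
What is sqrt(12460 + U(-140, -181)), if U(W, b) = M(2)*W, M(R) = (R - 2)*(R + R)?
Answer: 2*sqrt(3115) ≈ 111.62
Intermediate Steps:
M(R) = 2*R*(-2 + R) (M(R) = (-2 + R)*(2*R) = 2*R*(-2 + R))
U(W, b) = 0 (U(W, b) = (2*2*(-2 + 2))*W = (2*2*0)*W = 0*W = 0)
sqrt(12460 + U(-140, -181)) = sqrt(12460 + 0) = sqrt(12460) = 2*sqrt(3115)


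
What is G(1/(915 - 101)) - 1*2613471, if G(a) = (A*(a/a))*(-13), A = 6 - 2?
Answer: -2613523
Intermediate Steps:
A = 4
G(a) = -52 (G(a) = (4*(a/a))*(-13) = (4*1)*(-13) = 4*(-13) = -52)
G(1/(915 - 101)) - 1*2613471 = -52 - 1*2613471 = -52 - 2613471 = -2613523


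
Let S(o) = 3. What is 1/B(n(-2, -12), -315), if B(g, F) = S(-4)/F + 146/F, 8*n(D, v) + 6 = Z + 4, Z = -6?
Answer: -315/149 ≈ -2.1141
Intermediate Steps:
n(D, v) = -1 (n(D, v) = -3/4 + (-6 + 4)/8 = -3/4 + (1/8)*(-2) = -3/4 - 1/4 = -1)
B(g, F) = 149/F (B(g, F) = 3/F + 146/F = 149/F)
1/B(n(-2, -12), -315) = 1/(149/(-315)) = 1/(149*(-1/315)) = 1/(-149/315) = -315/149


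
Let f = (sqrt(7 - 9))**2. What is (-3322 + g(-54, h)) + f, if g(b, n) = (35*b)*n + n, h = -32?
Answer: 57124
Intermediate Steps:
f = -2 (f = (sqrt(-2))**2 = (I*sqrt(2))**2 = -2)
g(b, n) = n + 35*b*n (g(b, n) = 35*b*n + n = n + 35*b*n)
(-3322 + g(-54, h)) + f = (-3322 - 32*(1 + 35*(-54))) - 2 = (-3322 - 32*(1 - 1890)) - 2 = (-3322 - 32*(-1889)) - 2 = (-3322 + 60448) - 2 = 57126 - 2 = 57124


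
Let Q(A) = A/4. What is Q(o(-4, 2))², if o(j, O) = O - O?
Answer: 0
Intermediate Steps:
o(j, O) = 0
Q(A) = A/4 (Q(A) = A*(¼) = A/4)
Q(o(-4, 2))² = ((¼)*0)² = 0² = 0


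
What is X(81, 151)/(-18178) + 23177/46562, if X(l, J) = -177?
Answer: 107388245/211601009 ≈ 0.50750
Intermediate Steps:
X(81, 151)/(-18178) + 23177/46562 = -177/(-18178) + 23177/46562 = -177*(-1/18178) + 23177*(1/46562) = 177/18178 + 23177/46562 = 107388245/211601009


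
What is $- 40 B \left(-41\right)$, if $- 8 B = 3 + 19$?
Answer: $-4510$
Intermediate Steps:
$B = - \frac{11}{4}$ ($B = - \frac{3 + 19}{8} = \left(- \frac{1}{8}\right) 22 = - \frac{11}{4} \approx -2.75$)
$- 40 B \left(-41\right) = \left(-40\right) \left(- \frac{11}{4}\right) \left(-41\right) = 110 \left(-41\right) = -4510$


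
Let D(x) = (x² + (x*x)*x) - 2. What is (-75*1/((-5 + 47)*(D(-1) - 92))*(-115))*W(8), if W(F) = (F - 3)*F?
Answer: -28750/329 ≈ -87.386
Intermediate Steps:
D(x) = -2 + x² + x³ (D(x) = (x² + x²*x) - 2 = (x² + x³) - 2 = -2 + x² + x³)
W(F) = F*(-3 + F) (W(F) = (-3 + F)*F = F*(-3 + F))
(-75*1/((-5 + 47)*(D(-1) - 92))*(-115))*W(8) = (-75*1/((-5 + 47)*((-2 + (-1)² + (-1)³) - 92))*(-115))*(8*(-3 + 8)) = (-75*1/(42*((-2 + 1 - 1) - 92))*(-115))*(8*5) = (-75*1/(42*(-2 - 92))*(-115))*40 = (-75/((-94*42))*(-115))*40 = (-75/(-3948)*(-115))*40 = (-75*(-1/3948)*(-115))*40 = ((25/1316)*(-115))*40 = -2875/1316*40 = -28750/329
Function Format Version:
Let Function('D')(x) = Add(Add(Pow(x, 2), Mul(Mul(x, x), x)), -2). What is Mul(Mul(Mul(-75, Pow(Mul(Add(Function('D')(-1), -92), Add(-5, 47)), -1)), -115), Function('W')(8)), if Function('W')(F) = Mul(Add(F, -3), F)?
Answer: Rational(-28750, 329) ≈ -87.386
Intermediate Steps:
Function('D')(x) = Add(-2, Pow(x, 2), Pow(x, 3)) (Function('D')(x) = Add(Add(Pow(x, 2), Mul(Pow(x, 2), x)), -2) = Add(Add(Pow(x, 2), Pow(x, 3)), -2) = Add(-2, Pow(x, 2), Pow(x, 3)))
Function('W')(F) = Mul(F, Add(-3, F)) (Function('W')(F) = Mul(Add(-3, F), F) = Mul(F, Add(-3, F)))
Mul(Mul(Mul(-75, Pow(Mul(Add(Function('D')(-1), -92), Add(-5, 47)), -1)), -115), Function('W')(8)) = Mul(Mul(Mul(-75, Pow(Mul(Add(Add(-2, Pow(-1, 2), Pow(-1, 3)), -92), Add(-5, 47)), -1)), -115), Mul(8, Add(-3, 8))) = Mul(Mul(Mul(-75, Pow(Mul(Add(Add(-2, 1, -1), -92), 42), -1)), -115), Mul(8, 5)) = Mul(Mul(Mul(-75, Pow(Mul(Add(-2, -92), 42), -1)), -115), 40) = Mul(Mul(Mul(-75, Pow(Mul(-94, 42), -1)), -115), 40) = Mul(Mul(Mul(-75, Pow(-3948, -1)), -115), 40) = Mul(Mul(Mul(-75, Rational(-1, 3948)), -115), 40) = Mul(Mul(Rational(25, 1316), -115), 40) = Mul(Rational(-2875, 1316), 40) = Rational(-28750, 329)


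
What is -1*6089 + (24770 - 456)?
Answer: 18225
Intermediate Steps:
-1*6089 + (24770 - 456) = -6089 + 24314 = 18225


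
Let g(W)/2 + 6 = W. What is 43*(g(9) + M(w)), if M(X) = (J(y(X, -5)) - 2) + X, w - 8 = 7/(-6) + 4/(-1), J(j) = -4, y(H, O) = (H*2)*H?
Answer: 731/6 ≈ 121.83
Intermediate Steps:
y(H, O) = 2*H² (y(H, O) = (2*H)*H = 2*H²)
g(W) = -12 + 2*W
w = 17/6 (w = 8 + (7/(-6) + 4/(-1)) = 8 + (7*(-⅙) + 4*(-1)) = 8 + (-7/6 - 4) = 8 - 31/6 = 17/6 ≈ 2.8333)
M(X) = -6 + X (M(X) = (-4 - 2) + X = -6 + X)
43*(g(9) + M(w)) = 43*((-12 + 2*9) + (-6 + 17/6)) = 43*((-12 + 18) - 19/6) = 43*(6 - 19/6) = 43*(17/6) = 731/6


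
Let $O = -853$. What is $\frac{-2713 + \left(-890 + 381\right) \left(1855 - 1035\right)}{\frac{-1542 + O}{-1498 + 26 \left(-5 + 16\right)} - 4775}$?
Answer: $\frac{509152716}{5784905} \approx 88.014$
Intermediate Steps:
$\frac{-2713 + \left(-890 + 381\right) \left(1855 - 1035\right)}{\frac{-1542 + O}{-1498 + 26 \left(-5 + 16\right)} - 4775} = \frac{-2713 + \left(-890 + 381\right) \left(1855 - 1035\right)}{\frac{-1542 - 853}{-1498 + 26 \left(-5 + 16\right)} - 4775} = \frac{-2713 - 417380}{- \frac{2395}{-1498 + 26 \cdot 11} - 4775} = \frac{-2713 - 417380}{- \frac{2395}{-1498 + 286} - 4775} = - \frac{420093}{- \frac{2395}{-1212} - 4775} = - \frac{420093}{\left(-2395\right) \left(- \frac{1}{1212}\right) - 4775} = - \frac{420093}{\frac{2395}{1212} - 4775} = - \frac{420093}{- \frac{5784905}{1212}} = \left(-420093\right) \left(- \frac{1212}{5784905}\right) = \frac{509152716}{5784905}$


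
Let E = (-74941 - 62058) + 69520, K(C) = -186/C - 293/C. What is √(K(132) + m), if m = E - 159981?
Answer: I*√990831567/66 ≈ 476.93*I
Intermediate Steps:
K(C) = -479/C
E = -67479 (E = -136999 + 69520 = -67479)
m = -227460 (m = -67479 - 159981 = -227460)
√(K(132) + m) = √(-479/132 - 227460) = √(-30025199/132) = I*√990831567/66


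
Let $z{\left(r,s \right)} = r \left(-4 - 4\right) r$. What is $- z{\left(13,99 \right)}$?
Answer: $1352$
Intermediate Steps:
$z{\left(r,s \right)} = - 8 r^{2}$ ($z{\left(r,s \right)} = r \left(- 8 r\right) = - 8 r^{2}$)
$- z{\left(13,99 \right)} = - \left(-8\right) 13^{2} = - \left(-8\right) 169 = \left(-1\right) \left(-1352\right) = 1352$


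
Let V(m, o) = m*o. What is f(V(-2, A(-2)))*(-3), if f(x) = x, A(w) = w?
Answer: -12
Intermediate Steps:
f(V(-2, A(-2)))*(-3) = -2*(-2)*(-3) = 4*(-3) = -12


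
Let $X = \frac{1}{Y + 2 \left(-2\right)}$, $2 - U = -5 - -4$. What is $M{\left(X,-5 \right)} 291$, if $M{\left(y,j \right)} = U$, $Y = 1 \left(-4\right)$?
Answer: $873$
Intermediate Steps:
$Y = -4$
$U = 3$ ($U = 2 - \left(-5 - -4\right) = 2 - \left(-5 + 4\right) = 2 - -1 = 2 + 1 = 3$)
$X = - \frac{1}{8}$ ($X = \frac{1}{-4 + 2 \left(-2\right)} = \frac{1}{-4 - 4} = \frac{1}{-8} = - \frac{1}{8} \approx -0.125$)
$M{\left(y,j \right)} = 3$
$M{\left(X,-5 \right)} 291 = 3 \cdot 291 = 873$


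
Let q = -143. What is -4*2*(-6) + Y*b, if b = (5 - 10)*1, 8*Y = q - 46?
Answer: 1329/8 ≈ 166.13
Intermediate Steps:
Y = -189/8 (Y = (-143 - 46)/8 = (⅛)*(-189) = -189/8 ≈ -23.625)
b = -5 (b = -5*1 = -5)
-4*2*(-6) + Y*b = -4*2*(-6) - 189/8*(-5) = -8*(-6) + 945/8 = 48 + 945/8 = 1329/8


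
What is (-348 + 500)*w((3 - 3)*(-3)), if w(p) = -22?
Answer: -3344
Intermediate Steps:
(-348 + 500)*w((3 - 3)*(-3)) = (-348 + 500)*(-22) = 152*(-22) = -3344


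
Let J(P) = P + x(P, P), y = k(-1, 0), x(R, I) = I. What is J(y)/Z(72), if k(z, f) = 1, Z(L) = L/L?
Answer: 2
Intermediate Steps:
Z(L) = 1
y = 1
J(P) = 2*P (J(P) = P + P = 2*P)
J(y)/Z(72) = (2*1)/1 = 2*1 = 2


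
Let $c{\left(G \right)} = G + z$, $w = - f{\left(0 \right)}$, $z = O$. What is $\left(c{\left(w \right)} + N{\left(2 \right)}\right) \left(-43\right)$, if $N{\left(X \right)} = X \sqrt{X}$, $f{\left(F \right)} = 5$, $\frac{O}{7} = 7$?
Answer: $-1892 - 86 \sqrt{2} \approx -2013.6$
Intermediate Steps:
$O = 49$ ($O = 7 \cdot 7 = 49$)
$z = 49$
$N{\left(X \right)} = X^{\frac{3}{2}}$
$w = -5$ ($w = \left(-1\right) 5 = -5$)
$c{\left(G \right)} = 49 + G$ ($c{\left(G \right)} = G + 49 = 49 + G$)
$\left(c{\left(w \right)} + N{\left(2 \right)}\right) \left(-43\right) = \left(\left(49 - 5\right) + 2^{\frac{3}{2}}\right) \left(-43\right) = \left(44 + 2 \sqrt{2}\right) \left(-43\right) = -1892 - 86 \sqrt{2}$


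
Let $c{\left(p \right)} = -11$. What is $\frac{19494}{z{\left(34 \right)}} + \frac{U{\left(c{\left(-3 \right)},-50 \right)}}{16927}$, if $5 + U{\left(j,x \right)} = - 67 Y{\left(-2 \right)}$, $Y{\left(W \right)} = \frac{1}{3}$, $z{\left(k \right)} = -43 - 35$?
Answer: $- \frac{164988535}{660153} \approx -249.92$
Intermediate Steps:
$z{\left(k \right)} = -78$ ($z{\left(k \right)} = -43 - 35 = -78$)
$Y{\left(W \right)} = \frac{1}{3}$
$U{\left(j,x \right)} = - \frac{82}{3}$ ($U{\left(j,x \right)} = -5 - \frac{67}{3} = - \frac{82}{3}$)
$\frac{19494}{z{\left(34 \right)}} + \frac{U{\left(c{\left(-3 \right)},-50 \right)}}{16927} = \frac{19494}{-78} - \frac{82}{3 \cdot 16927} = 19494 \left(- \frac{1}{78}\right) - \frac{82}{50781} = - \frac{3249}{13} - \frac{82}{50781} = - \frac{164988535}{660153}$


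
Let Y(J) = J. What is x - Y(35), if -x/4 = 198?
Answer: -827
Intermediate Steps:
x = -792 (x = -4*198 = -792)
x - Y(35) = -792 - 1*35 = -792 - 35 = -827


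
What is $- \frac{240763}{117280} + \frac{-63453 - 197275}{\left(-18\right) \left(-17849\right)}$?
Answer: $- \frac{4151192231}{1449228960} \approx -2.8644$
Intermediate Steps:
$- \frac{240763}{117280} + \frac{-63453 - 197275}{\left(-18\right) \left(-17849\right)} = \left(-240763\right) \frac{1}{117280} + \frac{-63453 - 197275}{321282} = - \frac{240763}{117280} - \frac{10028}{12357} = - \frac{4151192231}{1449228960}$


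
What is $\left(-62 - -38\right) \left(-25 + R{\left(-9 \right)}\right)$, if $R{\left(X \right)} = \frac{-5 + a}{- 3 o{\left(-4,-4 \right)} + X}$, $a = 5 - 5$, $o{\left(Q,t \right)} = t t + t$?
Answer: $\frac{1792}{3} \approx 597.33$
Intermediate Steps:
$o{\left(Q,t \right)} = t + t^{2}$ ($o{\left(Q,t \right)} = t^{2} + t = t + t^{2}$)
$a = 0$
$R{\left(X \right)} = - \frac{5}{-36 + X}$ ($R{\left(X \right)} = \frac{-5 + 0}{- 3 \left(- 4 \left(1 - 4\right)\right) + X} = - \frac{5}{- 3 \left(\left(-4\right) \left(-3\right)\right) + X} = - \frac{5}{\left(-3\right) 12 + X} = - \frac{5}{-36 + X}$)
$\left(-62 - -38\right) \left(-25 + R{\left(-9 \right)}\right) = \left(-62 - -38\right) \left(-25 - \frac{5}{-36 - 9}\right) = \left(-62 + 38\right) \left(-25 - \frac{5}{-45}\right) = - 24 \left(-25 - - \frac{1}{9}\right) = - 24 \left(-25 + \frac{1}{9}\right) = \left(-24\right) \left(- \frac{224}{9}\right) = \frac{1792}{3}$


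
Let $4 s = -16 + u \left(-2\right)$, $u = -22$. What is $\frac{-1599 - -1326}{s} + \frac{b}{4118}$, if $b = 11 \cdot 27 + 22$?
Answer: $- \frac{5527}{142} \approx -38.923$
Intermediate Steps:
$s = 7$ ($s = \frac{-16 - -44}{4} = \frac{-16 + 44}{4} = \frac{1}{4} \cdot 28 = 7$)
$b = 319$ ($b = 297 + 22 = 319$)
$\frac{-1599 - -1326}{s} + \frac{b}{4118} = \frac{-1599 - -1326}{7} + \frac{319}{4118} = \left(-1599 + 1326\right) \frac{1}{7} + 319 \cdot \frac{1}{4118} = \left(-273\right) \frac{1}{7} + \frac{11}{142} = -39 + \frac{11}{142} = - \frac{5527}{142}$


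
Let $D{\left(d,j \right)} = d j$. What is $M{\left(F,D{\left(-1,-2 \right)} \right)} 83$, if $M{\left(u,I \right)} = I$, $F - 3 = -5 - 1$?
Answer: $166$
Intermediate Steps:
$F = -3$ ($F = 3 - 6 = -3$)
$M{\left(F,D{\left(-1,-2 \right)} \right)} 83 = \left(-1\right) \left(-2\right) 83 = 2 \cdot 83 = 166$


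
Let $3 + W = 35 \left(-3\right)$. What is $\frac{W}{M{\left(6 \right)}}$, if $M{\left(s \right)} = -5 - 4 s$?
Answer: $\frac{108}{29} \approx 3.7241$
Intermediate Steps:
$W = -108$ ($W = -3 + 35 \left(-3\right) = -3 - 105 = -108$)
$\frac{W}{M{\left(6 \right)}} = - \frac{108}{-5 - 24} = - \frac{108}{-29} = \left(-108\right) \left(- \frac{1}{29}\right) = \frac{108}{29}$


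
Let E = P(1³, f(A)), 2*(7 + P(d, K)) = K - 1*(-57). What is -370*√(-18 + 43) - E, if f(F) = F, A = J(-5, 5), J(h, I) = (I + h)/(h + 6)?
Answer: -3743/2 ≈ -1871.5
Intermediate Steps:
J(h, I) = (I + h)/(6 + h)
A = 0 (A = (5 - 5)/(6 - 5) = 0/1 = 1*0 = 0)
P(d, K) = 43/2 + K/2 (P(d, K) = -7 + (K - 1*(-57))/2 = -7 + (K + 57)/2 = -7 + (57 + K)/2 = -7 + (57/2 + K/2) = 43/2 + K/2)
E = 43/2 (E = 43/2 + (½)*0 = 43/2 + 0 = 43/2 ≈ 21.500)
-370*√(-18 + 43) - E = -370*√(-18 + 43) - 1*43/2 = -370*√25 - 43/2 = -370*5 - 43/2 = -1850 - 43/2 = -3743/2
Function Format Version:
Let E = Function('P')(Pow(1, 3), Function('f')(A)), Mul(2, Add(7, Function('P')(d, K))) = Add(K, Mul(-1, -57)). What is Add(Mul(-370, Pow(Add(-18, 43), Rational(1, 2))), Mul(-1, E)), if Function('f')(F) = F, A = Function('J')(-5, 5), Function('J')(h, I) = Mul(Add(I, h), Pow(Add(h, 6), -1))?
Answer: Rational(-3743, 2) ≈ -1871.5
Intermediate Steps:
Function('J')(h, I) = Mul(Pow(Add(6, h), -1), Add(I, h)) (Function('J')(h, I) = Mul(Add(I, h), Pow(Add(6, h), -1)) = Mul(Pow(Add(6, h), -1), Add(I, h)))
A = 0 (A = Mul(Pow(Add(6, -5), -1), Add(5, -5)) = Mul(Pow(1, -1), 0) = Mul(1, 0) = 0)
Function('P')(d, K) = Add(Rational(43, 2), Mul(Rational(1, 2), K)) (Function('P')(d, K) = Add(-7, Mul(Rational(1, 2), Add(K, Mul(-1, -57)))) = Add(-7, Mul(Rational(1, 2), Add(K, 57))) = Add(-7, Mul(Rational(1, 2), Add(57, K))) = Add(-7, Add(Rational(57, 2), Mul(Rational(1, 2), K))) = Add(Rational(43, 2), Mul(Rational(1, 2), K)))
E = Rational(43, 2) (E = Add(Rational(43, 2), Mul(Rational(1, 2), 0)) = Add(Rational(43, 2), 0) = Rational(43, 2) ≈ 21.500)
Add(Mul(-370, Pow(Add(-18, 43), Rational(1, 2))), Mul(-1, E)) = Add(Mul(-370, Pow(Add(-18, 43), Rational(1, 2))), Mul(-1, Rational(43, 2))) = Add(Mul(-370, Pow(25, Rational(1, 2))), Rational(-43, 2)) = Add(Mul(-370, 5), Rational(-43, 2)) = Add(-1850, Rational(-43, 2)) = Rational(-3743, 2)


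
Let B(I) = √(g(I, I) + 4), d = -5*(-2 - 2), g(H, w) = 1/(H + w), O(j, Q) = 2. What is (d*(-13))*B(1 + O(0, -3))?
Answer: -650*√6/3 ≈ -530.72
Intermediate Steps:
d = 20 (d = -5*(-4) = 20)
B(I) = √(4 + 1/(2*I)) (B(I) = √(1/(I + I) + 4) = √(1/(2*I) + 4) = √(4 + 1/(2*I)))
(d*(-13))*B(1 + O(0, -3)) = (20*(-13))*(√(16 + 2/(1 + 2))/2) = -130*√(16 + 2/3) = -130*√(16 + 2*(⅓)) = -130*√(16 + ⅔) = -130*√(50/3) = -130*5*√6/3 = -650*√6/3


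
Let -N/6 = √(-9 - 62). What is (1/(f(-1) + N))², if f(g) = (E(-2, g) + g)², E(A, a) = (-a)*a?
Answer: I/(4*(-635*I + 12*√71)) ≈ -0.00038397 + 6.114e-5*I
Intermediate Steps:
E(A, a) = -a²
N = -6*I*√71 (N = -6*√(-9 - 62) = -6*I*√71 ≈ -50.557*I)
f(g) = (g - g²)² (f(g) = (-g² + g)² = (g - g²)²)
(1/(f(-1) + N))² = (1/((-1)²*(-1 - 1)² - 6*I*√71))² = (1/(1*(-2)² - 6*I*√71))² = (1/(1*4 - 6*I*√71))² = (1/(4 - 6*I*√71))² = (4 - 6*I*√71)⁻²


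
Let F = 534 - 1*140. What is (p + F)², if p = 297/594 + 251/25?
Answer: 409131529/2500 ≈ 1.6365e+5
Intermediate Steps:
F = 394 (F = 534 - 140 = 394)
p = 527/50 (p = 297*(1/594) + 251*(1/25) = ½ + 251/25 = 527/50 ≈ 10.540)
(p + F)² = (527/50 + 394)² = (20227/50)² = 409131529/2500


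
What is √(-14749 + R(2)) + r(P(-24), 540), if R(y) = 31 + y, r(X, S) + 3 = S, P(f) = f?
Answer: 537 + 2*I*√3679 ≈ 537.0 + 121.31*I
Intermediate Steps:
r(X, S) = -3 + S
√(-14749 + R(2)) + r(P(-24), 540) = √(-14749 + (31 + 2)) + (-3 + 540) = √(-14749 + 33) + 537 = √(-14716) + 537 = 2*I*√3679 + 537 = 537 + 2*I*√3679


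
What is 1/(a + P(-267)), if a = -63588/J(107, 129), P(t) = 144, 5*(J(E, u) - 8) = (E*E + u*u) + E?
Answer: 28237/3748188 ≈ 0.0075335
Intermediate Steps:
J(E, u) = 8 + E/5 + E²/5 + u²/5 (J(E, u) = 8 + ((E*E + u*u) + E)/5 = 8 + ((E² + u²) + E)/5 = 8 + (E + E² + u²)/5 = 8 + (E/5 + E²/5 + u²/5) = 8 + E/5 + E²/5 + u²/5)
a = -317940/28237 (a = -63588/(8 + (⅕)*107 + (⅕)*107² + (⅕)*129²) = -63588/(8 + 107/5 + (⅕)*11449 + (⅕)*16641) = -63588/(8 + 107/5 + 11449/5 + 16641/5) = -63588/28237/5 = -63588*5/28237 = -317940/28237 ≈ -11.260)
1/(a + P(-267)) = 1/(-317940/28237 + 144) = 1/(3748188/28237) = 28237/3748188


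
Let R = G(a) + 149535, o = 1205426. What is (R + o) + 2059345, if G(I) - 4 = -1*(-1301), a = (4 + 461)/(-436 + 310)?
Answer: 3415611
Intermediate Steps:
a = -155/42 (a = 465/(-126) = 465*(-1/126) = -155/42 ≈ -3.6905)
G(I) = 1305 (G(I) = 4 - 1*(-1301) = 4 + 1301 = 1305)
R = 150840 (R = 1305 + 149535 = 150840)
(R + o) + 2059345 = (150840 + 1205426) + 2059345 = 1356266 + 2059345 = 3415611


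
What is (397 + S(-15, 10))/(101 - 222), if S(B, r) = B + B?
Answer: -367/121 ≈ -3.0331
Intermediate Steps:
S(B, r) = 2*B
(397 + S(-15, 10))/(101 - 222) = (397 + 2*(-15))/(101 - 222) = (397 - 30)/(-121) = 367*(-1/121) = -367/121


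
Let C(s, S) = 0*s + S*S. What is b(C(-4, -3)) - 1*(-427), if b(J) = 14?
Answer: 441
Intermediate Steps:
C(s, S) = S² (C(s, S) = 0 + S² = S²)
b(C(-4, -3)) - 1*(-427) = 14 - 1*(-427) = 14 + 427 = 441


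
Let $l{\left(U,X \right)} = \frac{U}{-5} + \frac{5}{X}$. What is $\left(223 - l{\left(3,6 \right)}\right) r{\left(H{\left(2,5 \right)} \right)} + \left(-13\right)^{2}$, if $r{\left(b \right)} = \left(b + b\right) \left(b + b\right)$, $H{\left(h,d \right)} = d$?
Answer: $\frac{67337}{3} \approx 22446.0$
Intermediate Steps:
$l{\left(U,X \right)} = \frac{5}{X} - \frac{U}{5}$ ($l{\left(U,X \right)} = U \left(- \frac{1}{5}\right) + \frac{5}{X} = - \frac{U}{5} + \frac{5}{X} = \frac{5}{X} - \frac{U}{5}$)
$r{\left(b \right)} = 4 b^{2}$ ($r{\left(b \right)} = 2 b 2 b = 4 b^{2}$)
$\left(223 - l{\left(3,6 \right)}\right) r{\left(H{\left(2,5 \right)} \right)} + \left(-13\right)^{2} = \left(223 - \left(\frac{5}{6} - \frac{3}{5}\right)\right) 4 \cdot 5^{2} + \left(-13\right)^{2} = \left(223 - \left(5 \cdot \frac{1}{6} - \frac{3}{5}\right)\right) 4 \cdot 25 + 169 = \left(223 - \left(\frac{5}{6} - \frac{3}{5}\right)\right) 100 + 169 = \left(223 - \frac{7}{30}\right) 100 + 169 = \frac{6683}{30} \cdot 100 + 169 = \frac{66830}{3} + 169 = \frac{67337}{3}$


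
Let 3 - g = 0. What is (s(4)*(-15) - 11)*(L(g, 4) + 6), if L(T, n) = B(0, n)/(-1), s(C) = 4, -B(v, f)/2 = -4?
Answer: 142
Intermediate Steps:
g = 3 (g = 3 - 1*0 = 3 + 0 = 3)
B(v, f) = 8 (B(v, f) = -2*(-4) = 8)
L(T, n) = -8 (L(T, n) = 8/(-1) = 8*(-1) = -8)
(s(4)*(-15) - 11)*(L(g, 4) + 6) = (4*(-15) - 11)*(-8 + 6) = (-60 - 11)*(-2) = -71*(-2) = 142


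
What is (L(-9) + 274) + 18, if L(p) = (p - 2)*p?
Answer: 391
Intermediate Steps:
L(p) = p*(-2 + p) (L(p) = (-2 + p)*p = p*(-2 + p))
(L(-9) + 274) + 18 = (-9*(-2 - 9) + 274) + 18 = (-9*(-11) + 274) + 18 = (99 + 274) + 18 = 373 + 18 = 391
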